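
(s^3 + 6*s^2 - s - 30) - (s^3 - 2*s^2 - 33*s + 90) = 8*s^2 + 32*s - 120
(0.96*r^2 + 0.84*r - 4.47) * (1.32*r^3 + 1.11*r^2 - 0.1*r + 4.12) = 1.2672*r^5 + 2.1744*r^4 - 5.064*r^3 - 1.0905*r^2 + 3.9078*r - 18.4164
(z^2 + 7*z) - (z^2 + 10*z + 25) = -3*z - 25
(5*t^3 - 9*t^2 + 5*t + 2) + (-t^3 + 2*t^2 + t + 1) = 4*t^3 - 7*t^2 + 6*t + 3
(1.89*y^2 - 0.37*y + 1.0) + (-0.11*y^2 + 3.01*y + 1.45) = 1.78*y^2 + 2.64*y + 2.45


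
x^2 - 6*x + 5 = (x - 5)*(x - 1)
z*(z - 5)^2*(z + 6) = z^4 - 4*z^3 - 35*z^2 + 150*z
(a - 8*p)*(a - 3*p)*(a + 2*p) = a^3 - 9*a^2*p + 2*a*p^2 + 48*p^3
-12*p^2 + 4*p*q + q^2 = (-2*p + q)*(6*p + q)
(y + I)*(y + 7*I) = y^2 + 8*I*y - 7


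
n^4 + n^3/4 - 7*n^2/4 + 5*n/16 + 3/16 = (n - 1)*(n - 1/2)*(n + 1/4)*(n + 3/2)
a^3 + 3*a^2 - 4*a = a*(a - 1)*(a + 4)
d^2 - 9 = (d - 3)*(d + 3)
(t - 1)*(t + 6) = t^2 + 5*t - 6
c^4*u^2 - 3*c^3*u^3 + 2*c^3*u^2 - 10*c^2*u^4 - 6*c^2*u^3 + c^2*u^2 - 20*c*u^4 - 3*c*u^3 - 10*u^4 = (c - 5*u)*(c + 2*u)*(c*u + u)^2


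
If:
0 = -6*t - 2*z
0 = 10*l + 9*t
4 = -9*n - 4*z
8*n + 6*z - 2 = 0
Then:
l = 15/22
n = -16/11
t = -25/33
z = 25/11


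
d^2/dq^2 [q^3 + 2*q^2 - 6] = 6*q + 4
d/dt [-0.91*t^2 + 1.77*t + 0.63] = 1.77 - 1.82*t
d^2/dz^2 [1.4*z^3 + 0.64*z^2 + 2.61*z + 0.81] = 8.4*z + 1.28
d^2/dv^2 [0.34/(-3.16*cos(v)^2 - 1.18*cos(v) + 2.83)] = (13.580416*(1 - cos(v)^2)^2 + 3.803376*cos(v)^3 + 19.425832*cos(v)^2 - 6.471356*cos(v) - 20.608352)/(3.16*cos(v)^2 + 1.18*cos(v) - 2.83)^3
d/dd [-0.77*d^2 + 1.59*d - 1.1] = 1.59 - 1.54*d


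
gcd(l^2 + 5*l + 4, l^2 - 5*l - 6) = l + 1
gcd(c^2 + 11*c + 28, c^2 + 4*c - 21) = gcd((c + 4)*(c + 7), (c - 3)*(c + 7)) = c + 7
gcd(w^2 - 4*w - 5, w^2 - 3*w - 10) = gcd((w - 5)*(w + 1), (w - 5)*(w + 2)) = w - 5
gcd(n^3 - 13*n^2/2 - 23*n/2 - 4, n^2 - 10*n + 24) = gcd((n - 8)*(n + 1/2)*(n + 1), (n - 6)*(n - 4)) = 1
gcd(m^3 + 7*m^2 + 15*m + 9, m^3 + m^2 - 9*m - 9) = m^2 + 4*m + 3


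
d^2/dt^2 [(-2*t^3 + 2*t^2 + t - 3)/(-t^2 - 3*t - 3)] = 2*(17*t^3 + 81*t^2 + 90*t + 9)/(t^6 + 9*t^5 + 36*t^4 + 81*t^3 + 108*t^2 + 81*t + 27)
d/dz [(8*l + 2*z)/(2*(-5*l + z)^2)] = (13*l + z)/(5*l - z)^3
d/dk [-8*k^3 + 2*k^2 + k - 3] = -24*k^2 + 4*k + 1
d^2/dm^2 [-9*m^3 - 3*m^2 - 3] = -54*m - 6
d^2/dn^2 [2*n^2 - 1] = 4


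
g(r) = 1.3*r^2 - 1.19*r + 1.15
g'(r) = 2.6*r - 1.19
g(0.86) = 1.09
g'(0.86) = 1.05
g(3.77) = 15.14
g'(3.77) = 8.61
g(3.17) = 10.44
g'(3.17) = 7.05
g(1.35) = 1.91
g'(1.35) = 2.32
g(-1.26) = 4.71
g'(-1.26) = -4.47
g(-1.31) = 4.94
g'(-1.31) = -4.60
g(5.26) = 30.86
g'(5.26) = 12.49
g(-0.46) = 1.97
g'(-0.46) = -2.39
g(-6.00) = 55.09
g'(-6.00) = -16.79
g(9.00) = 95.74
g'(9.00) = 22.21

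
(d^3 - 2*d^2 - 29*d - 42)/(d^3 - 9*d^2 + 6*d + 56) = (d + 3)/(d - 4)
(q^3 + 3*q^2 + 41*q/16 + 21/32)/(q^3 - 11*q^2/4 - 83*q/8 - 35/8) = (q + 3/4)/(q - 5)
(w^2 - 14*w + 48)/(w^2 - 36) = (w - 8)/(w + 6)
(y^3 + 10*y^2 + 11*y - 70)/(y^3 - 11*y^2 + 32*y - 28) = (y^2 + 12*y + 35)/(y^2 - 9*y + 14)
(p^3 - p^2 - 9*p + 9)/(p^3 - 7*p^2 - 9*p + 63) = (p - 1)/(p - 7)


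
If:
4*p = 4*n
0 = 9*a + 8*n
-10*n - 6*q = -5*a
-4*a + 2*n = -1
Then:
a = 4/25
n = -9/50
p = -9/50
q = 13/30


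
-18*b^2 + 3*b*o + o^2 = (-3*b + o)*(6*b + o)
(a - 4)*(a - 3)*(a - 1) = a^3 - 8*a^2 + 19*a - 12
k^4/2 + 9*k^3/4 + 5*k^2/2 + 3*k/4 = k*(k/2 + 1/4)*(k + 1)*(k + 3)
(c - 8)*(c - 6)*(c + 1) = c^3 - 13*c^2 + 34*c + 48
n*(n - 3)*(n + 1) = n^3 - 2*n^2 - 3*n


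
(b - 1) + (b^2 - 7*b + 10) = b^2 - 6*b + 9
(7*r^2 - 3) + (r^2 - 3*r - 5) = 8*r^2 - 3*r - 8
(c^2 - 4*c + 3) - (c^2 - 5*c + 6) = c - 3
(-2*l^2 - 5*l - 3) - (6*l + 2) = -2*l^2 - 11*l - 5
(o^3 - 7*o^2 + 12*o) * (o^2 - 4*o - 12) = o^5 - 11*o^4 + 28*o^3 + 36*o^2 - 144*o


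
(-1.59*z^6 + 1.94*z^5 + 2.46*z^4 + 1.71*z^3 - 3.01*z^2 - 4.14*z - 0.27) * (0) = 0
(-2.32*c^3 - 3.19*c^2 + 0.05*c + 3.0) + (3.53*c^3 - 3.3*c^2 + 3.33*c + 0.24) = 1.21*c^3 - 6.49*c^2 + 3.38*c + 3.24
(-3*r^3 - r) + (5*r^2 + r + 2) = -3*r^3 + 5*r^2 + 2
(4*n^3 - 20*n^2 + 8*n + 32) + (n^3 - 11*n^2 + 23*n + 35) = 5*n^3 - 31*n^2 + 31*n + 67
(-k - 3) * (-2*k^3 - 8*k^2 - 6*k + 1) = 2*k^4 + 14*k^3 + 30*k^2 + 17*k - 3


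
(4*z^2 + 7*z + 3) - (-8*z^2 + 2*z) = 12*z^2 + 5*z + 3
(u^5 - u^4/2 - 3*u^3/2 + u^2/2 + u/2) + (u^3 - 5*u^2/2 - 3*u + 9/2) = u^5 - u^4/2 - u^3/2 - 2*u^2 - 5*u/2 + 9/2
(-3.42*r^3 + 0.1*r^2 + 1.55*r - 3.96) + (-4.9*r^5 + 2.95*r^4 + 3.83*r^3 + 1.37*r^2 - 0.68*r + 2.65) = -4.9*r^5 + 2.95*r^4 + 0.41*r^3 + 1.47*r^2 + 0.87*r - 1.31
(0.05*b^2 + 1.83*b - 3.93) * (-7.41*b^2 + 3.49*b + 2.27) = -0.3705*b^4 - 13.3858*b^3 + 35.6215*b^2 - 9.5616*b - 8.9211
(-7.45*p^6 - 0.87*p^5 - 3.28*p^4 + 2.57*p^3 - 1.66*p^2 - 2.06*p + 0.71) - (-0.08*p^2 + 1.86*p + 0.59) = -7.45*p^6 - 0.87*p^5 - 3.28*p^4 + 2.57*p^3 - 1.58*p^2 - 3.92*p + 0.12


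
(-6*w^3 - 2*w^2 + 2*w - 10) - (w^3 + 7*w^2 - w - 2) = -7*w^3 - 9*w^2 + 3*w - 8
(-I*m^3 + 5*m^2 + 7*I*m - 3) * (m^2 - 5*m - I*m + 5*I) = -I*m^5 + 4*m^4 + 5*I*m^4 - 20*m^3 + 2*I*m^3 + 4*m^2 - 10*I*m^2 - 20*m + 3*I*m - 15*I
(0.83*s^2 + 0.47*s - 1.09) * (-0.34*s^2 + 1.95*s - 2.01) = -0.2822*s^4 + 1.4587*s^3 - 0.3812*s^2 - 3.0702*s + 2.1909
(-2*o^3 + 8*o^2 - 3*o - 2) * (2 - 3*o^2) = 6*o^5 - 24*o^4 + 5*o^3 + 22*o^2 - 6*o - 4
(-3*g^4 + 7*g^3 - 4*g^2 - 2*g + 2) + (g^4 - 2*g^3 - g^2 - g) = -2*g^4 + 5*g^3 - 5*g^2 - 3*g + 2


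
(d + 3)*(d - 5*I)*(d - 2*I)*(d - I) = d^4 + 3*d^3 - 8*I*d^3 - 17*d^2 - 24*I*d^2 - 51*d + 10*I*d + 30*I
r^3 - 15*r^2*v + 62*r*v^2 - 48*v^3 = (r - 8*v)*(r - 6*v)*(r - v)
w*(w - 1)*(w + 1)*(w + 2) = w^4 + 2*w^3 - w^2 - 2*w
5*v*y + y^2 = y*(5*v + y)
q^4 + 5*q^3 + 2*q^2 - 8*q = q*(q - 1)*(q + 2)*(q + 4)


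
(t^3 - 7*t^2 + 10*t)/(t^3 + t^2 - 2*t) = (t^2 - 7*t + 10)/(t^2 + t - 2)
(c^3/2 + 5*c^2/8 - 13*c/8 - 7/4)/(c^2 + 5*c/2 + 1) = (4*c^2 - 3*c - 7)/(4*(2*c + 1))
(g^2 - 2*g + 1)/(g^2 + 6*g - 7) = (g - 1)/(g + 7)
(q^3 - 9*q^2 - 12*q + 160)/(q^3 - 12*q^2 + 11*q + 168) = (q^2 - q - 20)/(q^2 - 4*q - 21)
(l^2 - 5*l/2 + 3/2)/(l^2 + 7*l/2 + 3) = (2*l^2 - 5*l + 3)/(2*l^2 + 7*l + 6)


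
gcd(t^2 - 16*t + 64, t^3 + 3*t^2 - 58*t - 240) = t - 8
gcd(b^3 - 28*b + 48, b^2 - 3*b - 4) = b - 4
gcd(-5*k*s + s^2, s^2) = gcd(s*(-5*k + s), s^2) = s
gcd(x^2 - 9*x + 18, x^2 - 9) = x - 3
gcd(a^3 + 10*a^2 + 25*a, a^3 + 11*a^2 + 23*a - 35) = a + 5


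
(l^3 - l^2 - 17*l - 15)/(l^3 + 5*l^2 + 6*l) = (l^2 - 4*l - 5)/(l*(l + 2))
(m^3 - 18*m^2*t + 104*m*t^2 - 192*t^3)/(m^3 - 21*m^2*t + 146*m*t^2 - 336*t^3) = (-m + 4*t)/(-m + 7*t)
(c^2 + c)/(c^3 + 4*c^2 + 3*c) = 1/(c + 3)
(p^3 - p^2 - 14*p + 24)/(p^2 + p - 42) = (p^3 - p^2 - 14*p + 24)/(p^2 + p - 42)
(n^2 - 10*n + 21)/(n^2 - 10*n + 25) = (n^2 - 10*n + 21)/(n^2 - 10*n + 25)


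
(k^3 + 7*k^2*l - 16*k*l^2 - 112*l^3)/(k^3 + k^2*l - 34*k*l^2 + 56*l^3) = (k + 4*l)/(k - 2*l)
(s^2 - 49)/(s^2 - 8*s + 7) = (s + 7)/(s - 1)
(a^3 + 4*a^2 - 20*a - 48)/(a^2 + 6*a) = a - 2 - 8/a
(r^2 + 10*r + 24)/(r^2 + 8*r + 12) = (r + 4)/(r + 2)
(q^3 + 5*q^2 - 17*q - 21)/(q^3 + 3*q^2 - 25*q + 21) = (q + 1)/(q - 1)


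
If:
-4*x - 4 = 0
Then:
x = -1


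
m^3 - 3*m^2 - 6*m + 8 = (m - 4)*(m - 1)*(m + 2)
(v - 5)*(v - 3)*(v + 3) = v^3 - 5*v^2 - 9*v + 45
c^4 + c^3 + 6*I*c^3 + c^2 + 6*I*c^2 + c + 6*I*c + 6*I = (c + 1)*(c - I)*(c + I)*(c + 6*I)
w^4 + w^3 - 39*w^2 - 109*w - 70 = (w - 7)*(w + 1)*(w + 2)*(w + 5)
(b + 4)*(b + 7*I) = b^2 + 4*b + 7*I*b + 28*I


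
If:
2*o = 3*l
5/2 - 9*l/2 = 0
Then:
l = 5/9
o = 5/6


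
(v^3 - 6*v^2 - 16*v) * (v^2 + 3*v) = v^5 - 3*v^4 - 34*v^3 - 48*v^2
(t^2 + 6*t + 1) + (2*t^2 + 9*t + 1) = 3*t^2 + 15*t + 2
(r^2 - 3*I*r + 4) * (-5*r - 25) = -5*r^3 - 25*r^2 + 15*I*r^2 - 20*r + 75*I*r - 100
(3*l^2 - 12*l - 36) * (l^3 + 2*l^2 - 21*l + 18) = 3*l^5 - 6*l^4 - 123*l^3 + 234*l^2 + 540*l - 648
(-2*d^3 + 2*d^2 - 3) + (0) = -2*d^3 + 2*d^2 - 3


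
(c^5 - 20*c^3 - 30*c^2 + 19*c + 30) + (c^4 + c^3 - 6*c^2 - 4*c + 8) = c^5 + c^4 - 19*c^3 - 36*c^2 + 15*c + 38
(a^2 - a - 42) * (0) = 0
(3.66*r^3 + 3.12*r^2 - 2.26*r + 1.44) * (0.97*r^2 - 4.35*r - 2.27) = 3.5502*r^5 - 12.8946*r^4 - 24.0724*r^3 + 4.1454*r^2 - 1.1338*r - 3.2688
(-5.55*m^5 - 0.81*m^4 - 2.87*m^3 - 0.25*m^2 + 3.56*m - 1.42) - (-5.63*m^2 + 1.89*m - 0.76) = -5.55*m^5 - 0.81*m^4 - 2.87*m^3 + 5.38*m^2 + 1.67*m - 0.66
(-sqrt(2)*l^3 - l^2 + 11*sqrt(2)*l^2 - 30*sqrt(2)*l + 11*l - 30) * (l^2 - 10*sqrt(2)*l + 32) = -sqrt(2)*l^5 + 11*sqrt(2)*l^4 + 19*l^4 - 209*l^3 - 52*sqrt(2)*l^3 + 242*sqrt(2)*l^2 + 538*l^2 - 660*sqrt(2)*l + 352*l - 960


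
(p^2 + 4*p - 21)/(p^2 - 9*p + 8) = (p^2 + 4*p - 21)/(p^2 - 9*p + 8)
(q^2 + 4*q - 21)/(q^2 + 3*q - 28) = (q - 3)/(q - 4)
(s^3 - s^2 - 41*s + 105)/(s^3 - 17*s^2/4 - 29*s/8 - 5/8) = 8*(s^2 + 4*s - 21)/(8*s^2 + 6*s + 1)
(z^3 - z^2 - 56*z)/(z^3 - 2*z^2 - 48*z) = (z + 7)/(z + 6)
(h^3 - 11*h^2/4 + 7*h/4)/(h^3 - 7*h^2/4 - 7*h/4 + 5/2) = h*(4*h - 7)/(4*h^2 - 3*h - 10)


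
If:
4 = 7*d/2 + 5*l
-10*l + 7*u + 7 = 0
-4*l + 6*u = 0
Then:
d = -41/56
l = 21/16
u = 7/8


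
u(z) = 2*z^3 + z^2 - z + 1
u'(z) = 6*z^2 + 2*z - 1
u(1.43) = 7.46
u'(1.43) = 14.13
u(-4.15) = -120.57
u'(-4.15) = 94.04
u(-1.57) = -2.70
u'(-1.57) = 10.65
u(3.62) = 105.36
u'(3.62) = 84.87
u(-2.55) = -23.11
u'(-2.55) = 32.92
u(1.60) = 10.15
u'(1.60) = 17.56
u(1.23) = 5.00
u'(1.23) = 10.54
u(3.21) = 74.25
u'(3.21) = 67.24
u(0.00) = 1.00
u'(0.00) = -1.00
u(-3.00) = -41.00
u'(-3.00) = 47.00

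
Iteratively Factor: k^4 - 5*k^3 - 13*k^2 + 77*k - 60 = (k + 4)*(k^3 - 9*k^2 + 23*k - 15) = (k - 1)*(k + 4)*(k^2 - 8*k + 15) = (k - 5)*(k - 1)*(k + 4)*(k - 3)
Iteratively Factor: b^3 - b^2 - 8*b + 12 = (b - 2)*(b^2 + b - 6) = (b - 2)^2*(b + 3)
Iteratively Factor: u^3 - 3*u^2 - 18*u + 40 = (u + 4)*(u^2 - 7*u + 10) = (u - 2)*(u + 4)*(u - 5)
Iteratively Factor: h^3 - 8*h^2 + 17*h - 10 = (h - 1)*(h^2 - 7*h + 10) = (h - 2)*(h - 1)*(h - 5)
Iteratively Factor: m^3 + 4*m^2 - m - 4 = (m + 1)*(m^2 + 3*m - 4) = (m - 1)*(m + 1)*(m + 4)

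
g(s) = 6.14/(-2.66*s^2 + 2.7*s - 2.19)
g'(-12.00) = -0.00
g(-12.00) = -0.01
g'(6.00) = 0.03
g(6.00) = -0.08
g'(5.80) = 0.03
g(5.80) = -0.08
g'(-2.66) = -0.13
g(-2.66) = -0.22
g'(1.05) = 3.39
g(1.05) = -2.68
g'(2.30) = 0.58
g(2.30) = -0.61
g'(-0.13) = -3.11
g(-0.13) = -2.37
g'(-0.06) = -3.32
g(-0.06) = -2.60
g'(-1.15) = -0.70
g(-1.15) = -0.70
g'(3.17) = 0.21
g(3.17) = -0.30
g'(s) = 6.14*(5.32*s - 2.7)/(-2.66*s^2 + 2.7*s - 2.19)^2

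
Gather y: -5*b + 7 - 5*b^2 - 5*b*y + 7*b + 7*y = -5*b^2 + 2*b + y*(7 - 5*b) + 7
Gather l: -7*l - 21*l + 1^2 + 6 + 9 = 16 - 28*l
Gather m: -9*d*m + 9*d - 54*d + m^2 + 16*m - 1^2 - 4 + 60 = -45*d + m^2 + m*(16 - 9*d) + 55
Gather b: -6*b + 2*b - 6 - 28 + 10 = -4*b - 24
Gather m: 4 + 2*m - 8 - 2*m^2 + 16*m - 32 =-2*m^2 + 18*m - 36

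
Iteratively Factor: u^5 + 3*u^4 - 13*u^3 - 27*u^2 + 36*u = (u + 3)*(u^4 - 13*u^2 + 12*u) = (u - 1)*(u + 3)*(u^3 + u^2 - 12*u) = (u - 1)*(u + 3)*(u + 4)*(u^2 - 3*u) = u*(u - 1)*(u + 3)*(u + 4)*(u - 3)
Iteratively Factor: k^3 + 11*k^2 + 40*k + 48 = (k + 4)*(k^2 + 7*k + 12) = (k + 3)*(k + 4)*(k + 4)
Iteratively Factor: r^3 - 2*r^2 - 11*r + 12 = (r - 1)*(r^2 - r - 12) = (r - 4)*(r - 1)*(r + 3)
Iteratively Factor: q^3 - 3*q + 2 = (q - 1)*(q^2 + q - 2) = (q - 1)*(q + 2)*(q - 1)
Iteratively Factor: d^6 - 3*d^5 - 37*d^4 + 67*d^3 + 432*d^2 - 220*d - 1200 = (d - 5)*(d^5 + 2*d^4 - 27*d^3 - 68*d^2 + 92*d + 240) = (d - 5)*(d + 4)*(d^4 - 2*d^3 - 19*d^2 + 8*d + 60) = (d - 5)*(d - 2)*(d + 4)*(d^3 - 19*d - 30) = (d - 5)*(d - 2)*(d + 2)*(d + 4)*(d^2 - 2*d - 15) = (d - 5)*(d - 2)*(d + 2)*(d + 3)*(d + 4)*(d - 5)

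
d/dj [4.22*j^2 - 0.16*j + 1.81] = 8.44*j - 0.16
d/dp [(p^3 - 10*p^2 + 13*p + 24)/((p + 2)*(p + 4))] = (p^4 + 12*p^3 - 49*p^2 - 208*p - 40)/(p^4 + 12*p^3 + 52*p^2 + 96*p + 64)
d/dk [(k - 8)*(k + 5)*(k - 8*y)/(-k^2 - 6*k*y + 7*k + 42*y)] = ((k - 8)*(k + 5)*(k - 8*y)*(2*k + 6*y - 7) - ((k - 8)*(k + 5) + (k - 8)*(k - 8*y) + (k + 5)*(k - 8*y))*(k^2 + 6*k*y - 7*k - 42*y))/(k^2 + 6*k*y - 7*k - 42*y)^2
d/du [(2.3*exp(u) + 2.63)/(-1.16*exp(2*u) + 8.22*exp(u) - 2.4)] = (2.668*exp(2*u) + 6.1016*exp(u) - 27.1386)*exp(u)/(1.3456*exp(4*u) - 19.0704*exp(3*u) + 73.1364*exp(2*u) - 39.456*exp(u) + 5.76)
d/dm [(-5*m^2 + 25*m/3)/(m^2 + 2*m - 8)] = 5*(-11*m^2 + 48*m - 40)/(3*(m^4 + 4*m^3 - 12*m^2 - 32*m + 64))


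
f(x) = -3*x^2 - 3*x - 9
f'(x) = -6*x - 3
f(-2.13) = -16.22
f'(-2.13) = 9.78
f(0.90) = -14.13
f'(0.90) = -8.40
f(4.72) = -90.00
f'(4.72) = -31.32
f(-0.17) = -8.58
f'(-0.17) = -1.98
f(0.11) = -9.37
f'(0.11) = -3.66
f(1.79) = -23.98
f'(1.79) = -13.74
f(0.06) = -9.19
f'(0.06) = -3.36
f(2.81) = -41.12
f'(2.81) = -19.86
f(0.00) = -9.00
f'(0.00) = -3.00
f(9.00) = -279.00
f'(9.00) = -57.00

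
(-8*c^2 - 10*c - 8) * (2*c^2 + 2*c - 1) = -16*c^4 - 36*c^3 - 28*c^2 - 6*c + 8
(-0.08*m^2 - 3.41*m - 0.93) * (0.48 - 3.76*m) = 0.3008*m^3 + 12.7832*m^2 + 1.86*m - 0.4464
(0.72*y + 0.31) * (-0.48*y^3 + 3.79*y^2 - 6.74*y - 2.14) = -0.3456*y^4 + 2.58*y^3 - 3.6779*y^2 - 3.6302*y - 0.6634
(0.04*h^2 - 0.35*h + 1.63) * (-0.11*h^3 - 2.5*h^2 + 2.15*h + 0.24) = -0.0044*h^5 - 0.0615*h^4 + 0.7817*h^3 - 4.8179*h^2 + 3.4205*h + 0.3912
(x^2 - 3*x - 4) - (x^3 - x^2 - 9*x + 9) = -x^3 + 2*x^2 + 6*x - 13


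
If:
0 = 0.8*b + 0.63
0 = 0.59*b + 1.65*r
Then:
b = -0.79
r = 0.28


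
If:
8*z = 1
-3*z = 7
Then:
No Solution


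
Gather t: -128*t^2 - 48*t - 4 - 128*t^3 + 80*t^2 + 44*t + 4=-128*t^3 - 48*t^2 - 4*t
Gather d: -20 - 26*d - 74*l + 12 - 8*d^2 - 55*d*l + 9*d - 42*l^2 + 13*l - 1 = -8*d^2 + d*(-55*l - 17) - 42*l^2 - 61*l - 9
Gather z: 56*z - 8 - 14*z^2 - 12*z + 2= -14*z^2 + 44*z - 6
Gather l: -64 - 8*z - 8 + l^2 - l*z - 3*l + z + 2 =l^2 + l*(-z - 3) - 7*z - 70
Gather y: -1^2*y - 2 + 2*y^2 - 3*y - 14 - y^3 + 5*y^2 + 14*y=-y^3 + 7*y^2 + 10*y - 16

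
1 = 1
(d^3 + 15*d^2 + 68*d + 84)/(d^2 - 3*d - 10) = (d^2 + 13*d + 42)/(d - 5)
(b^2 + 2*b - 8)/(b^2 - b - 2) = (b + 4)/(b + 1)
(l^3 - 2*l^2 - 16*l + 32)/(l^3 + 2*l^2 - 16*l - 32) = (l - 2)/(l + 2)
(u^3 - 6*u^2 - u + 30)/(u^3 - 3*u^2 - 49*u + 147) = (u^2 - 3*u - 10)/(u^2 - 49)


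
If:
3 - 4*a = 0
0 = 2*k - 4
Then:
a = 3/4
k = 2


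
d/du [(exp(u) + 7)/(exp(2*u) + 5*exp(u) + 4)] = (-(exp(u) + 7)*(2*exp(u) + 5) + exp(2*u) + 5*exp(u) + 4)*exp(u)/(exp(2*u) + 5*exp(u) + 4)^2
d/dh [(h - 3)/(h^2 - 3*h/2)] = 2*(-2*h^2 + 12*h - 9)/(h^2*(4*h^2 - 12*h + 9))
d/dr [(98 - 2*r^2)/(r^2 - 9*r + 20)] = 6*(3*r^2 - 46*r + 147)/(r^4 - 18*r^3 + 121*r^2 - 360*r + 400)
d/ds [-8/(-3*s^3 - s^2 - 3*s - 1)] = 8*(-9*s^2 - 2*s - 3)/(3*s^3 + s^2 + 3*s + 1)^2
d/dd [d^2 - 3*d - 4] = 2*d - 3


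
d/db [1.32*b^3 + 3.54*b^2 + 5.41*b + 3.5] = 3.96*b^2 + 7.08*b + 5.41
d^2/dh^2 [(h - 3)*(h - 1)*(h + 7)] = 6*h + 6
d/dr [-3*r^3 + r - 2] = 1 - 9*r^2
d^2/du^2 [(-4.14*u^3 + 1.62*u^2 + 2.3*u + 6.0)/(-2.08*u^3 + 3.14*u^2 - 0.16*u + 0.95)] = (5.6843418860808e-14*u^7 + 40.0608000000001*u^6 - 67.9710720000001*u^5 - 119.967744*u^4 + 512.241192*u^3 - 396.24492*u^2 + 10.5339*u + 31.8655)/(8.998912*u^9 - 40.754688*u^8 + 63.600576*u^7 - 49.559336*u^6 + 42.120192*u^5 - 30.237972*u^4 + 8.499376*u^3 - 8.57451*u^2 + 0.4332*u - 0.857375)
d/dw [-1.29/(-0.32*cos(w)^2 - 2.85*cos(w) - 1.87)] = (0.8256*cos(w) + 3.6765)*sin(w)/(0.32*cos(w)^2 + 2.85*cos(w) + 1.87)^2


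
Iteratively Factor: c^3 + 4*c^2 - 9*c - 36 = (c + 3)*(c^2 + c - 12) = (c - 3)*(c + 3)*(c + 4)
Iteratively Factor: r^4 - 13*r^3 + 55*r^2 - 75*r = (r - 5)*(r^3 - 8*r^2 + 15*r) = (r - 5)*(r - 3)*(r^2 - 5*r) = (r - 5)^2*(r - 3)*(r)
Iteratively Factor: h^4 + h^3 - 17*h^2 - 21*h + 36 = (h + 3)*(h^3 - 2*h^2 - 11*h + 12) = (h - 1)*(h + 3)*(h^2 - h - 12) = (h - 1)*(h + 3)^2*(h - 4)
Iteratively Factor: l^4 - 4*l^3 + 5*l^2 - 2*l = (l)*(l^3 - 4*l^2 + 5*l - 2) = l*(l - 1)*(l^2 - 3*l + 2) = l*(l - 1)^2*(l - 2)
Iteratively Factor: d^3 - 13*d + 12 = (d - 3)*(d^2 + 3*d - 4) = (d - 3)*(d + 4)*(d - 1)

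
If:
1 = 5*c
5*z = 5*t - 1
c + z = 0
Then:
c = 1/5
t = 0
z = -1/5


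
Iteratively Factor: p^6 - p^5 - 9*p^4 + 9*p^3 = (p - 3)*(p^5 + 2*p^4 - 3*p^3) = p*(p - 3)*(p^4 + 2*p^3 - 3*p^2) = p^2*(p - 3)*(p^3 + 2*p^2 - 3*p) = p^2*(p - 3)*(p + 3)*(p^2 - p) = p^2*(p - 3)*(p - 1)*(p + 3)*(p)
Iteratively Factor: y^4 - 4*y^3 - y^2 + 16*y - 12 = (y + 2)*(y^3 - 6*y^2 + 11*y - 6) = (y - 2)*(y + 2)*(y^2 - 4*y + 3) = (y - 2)*(y - 1)*(y + 2)*(y - 3)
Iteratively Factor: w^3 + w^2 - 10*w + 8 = (w - 1)*(w^2 + 2*w - 8) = (w - 2)*(w - 1)*(w + 4)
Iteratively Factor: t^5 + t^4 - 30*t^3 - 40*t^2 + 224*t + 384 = (t + 3)*(t^4 - 2*t^3 - 24*t^2 + 32*t + 128) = (t + 3)*(t + 4)*(t^3 - 6*t^2 + 32) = (t - 4)*(t + 3)*(t + 4)*(t^2 - 2*t - 8) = (t - 4)*(t + 2)*(t + 3)*(t + 4)*(t - 4)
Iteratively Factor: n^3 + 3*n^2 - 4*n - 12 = (n + 2)*(n^2 + n - 6) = (n - 2)*(n + 2)*(n + 3)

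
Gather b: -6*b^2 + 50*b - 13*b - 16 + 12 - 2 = -6*b^2 + 37*b - 6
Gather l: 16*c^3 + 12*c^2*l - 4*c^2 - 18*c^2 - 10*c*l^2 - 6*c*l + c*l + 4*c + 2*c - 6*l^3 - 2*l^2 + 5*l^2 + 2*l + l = 16*c^3 - 22*c^2 + 6*c - 6*l^3 + l^2*(3 - 10*c) + l*(12*c^2 - 5*c + 3)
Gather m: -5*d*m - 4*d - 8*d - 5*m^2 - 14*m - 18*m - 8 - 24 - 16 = -12*d - 5*m^2 + m*(-5*d - 32) - 48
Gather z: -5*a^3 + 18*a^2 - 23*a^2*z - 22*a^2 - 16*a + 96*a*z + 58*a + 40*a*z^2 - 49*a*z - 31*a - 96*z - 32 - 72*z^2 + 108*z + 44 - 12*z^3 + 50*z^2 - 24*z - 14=-5*a^3 - 4*a^2 + 11*a - 12*z^3 + z^2*(40*a - 22) + z*(-23*a^2 + 47*a - 12) - 2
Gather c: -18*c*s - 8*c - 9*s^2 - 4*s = c*(-18*s - 8) - 9*s^2 - 4*s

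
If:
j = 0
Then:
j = 0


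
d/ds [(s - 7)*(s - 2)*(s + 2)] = 3*s^2 - 14*s - 4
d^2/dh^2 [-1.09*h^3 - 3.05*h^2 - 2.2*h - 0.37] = -6.54*h - 6.1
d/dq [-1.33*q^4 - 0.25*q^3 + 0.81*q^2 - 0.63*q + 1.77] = -5.32*q^3 - 0.75*q^2 + 1.62*q - 0.63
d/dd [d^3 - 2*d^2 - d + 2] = 3*d^2 - 4*d - 1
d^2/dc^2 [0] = 0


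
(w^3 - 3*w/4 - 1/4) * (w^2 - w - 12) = w^5 - w^4 - 51*w^3/4 + w^2/2 + 37*w/4 + 3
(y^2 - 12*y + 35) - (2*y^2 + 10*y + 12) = -y^2 - 22*y + 23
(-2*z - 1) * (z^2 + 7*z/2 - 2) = -2*z^3 - 8*z^2 + z/2 + 2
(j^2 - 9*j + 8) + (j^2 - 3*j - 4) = 2*j^2 - 12*j + 4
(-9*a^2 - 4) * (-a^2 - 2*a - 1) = 9*a^4 + 18*a^3 + 13*a^2 + 8*a + 4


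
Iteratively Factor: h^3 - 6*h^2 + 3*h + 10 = (h + 1)*(h^2 - 7*h + 10) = (h - 5)*(h + 1)*(h - 2)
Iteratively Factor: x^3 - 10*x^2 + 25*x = (x)*(x^2 - 10*x + 25) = x*(x - 5)*(x - 5)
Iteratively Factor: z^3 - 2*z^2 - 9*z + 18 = (z + 3)*(z^2 - 5*z + 6) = (z - 2)*(z + 3)*(z - 3)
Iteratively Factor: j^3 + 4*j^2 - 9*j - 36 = (j - 3)*(j^2 + 7*j + 12) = (j - 3)*(j + 4)*(j + 3)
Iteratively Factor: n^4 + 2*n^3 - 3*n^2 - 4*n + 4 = (n - 1)*(n^3 + 3*n^2 - 4) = (n - 1)*(n + 2)*(n^2 + n - 2) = (n - 1)*(n + 2)^2*(n - 1)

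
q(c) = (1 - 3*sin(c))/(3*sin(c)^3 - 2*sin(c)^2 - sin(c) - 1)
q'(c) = (1 - 3*sin(c))*(-9*sin(c)^2*cos(c) + 4*sin(c)*cos(c) + cos(c))/(3*sin(c)^3 - 2*sin(c)^2 - sin(c) - 1)^2 - 3*cos(c)/(3*sin(c)^3 - 2*sin(c)^2 - sin(c) - 1)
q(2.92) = -0.27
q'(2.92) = -2.57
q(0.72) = 0.59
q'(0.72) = 1.42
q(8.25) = 1.39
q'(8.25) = -2.17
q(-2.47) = -1.53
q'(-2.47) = 1.92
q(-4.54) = 1.85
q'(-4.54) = -1.62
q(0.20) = -0.32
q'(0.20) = 2.71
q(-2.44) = -1.47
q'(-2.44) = 1.86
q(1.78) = 1.78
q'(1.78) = -1.84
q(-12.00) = 0.37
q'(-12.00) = 1.43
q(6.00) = -1.95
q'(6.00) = 1.43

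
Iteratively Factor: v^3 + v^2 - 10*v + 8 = (v - 2)*(v^2 + 3*v - 4) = (v - 2)*(v - 1)*(v + 4)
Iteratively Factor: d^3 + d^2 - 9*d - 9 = (d + 1)*(d^2 - 9) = (d - 3)*(d + 1)*(d + 3)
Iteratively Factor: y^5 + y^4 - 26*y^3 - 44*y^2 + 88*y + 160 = (y + 2)*(y^4 - y^3 - 24*y^2 + 4*y + 80) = (y + 2)^2*(y^3 - 3*y^2 - 18*y + 40) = (y - 2)*(y + 2)^2*(y^2 - y - 20) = (y - 5)*(y - 2)*(y + 2)^2*(y + 4)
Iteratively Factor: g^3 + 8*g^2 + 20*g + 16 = (g + 2)*(g^2 + 6*g + 8) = (g + 2)^2*(g + 4)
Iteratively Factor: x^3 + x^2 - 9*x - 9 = (x + 3)*(x^2 - 2*x - 3) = (x + 1)*(x + 3)*(x - 3)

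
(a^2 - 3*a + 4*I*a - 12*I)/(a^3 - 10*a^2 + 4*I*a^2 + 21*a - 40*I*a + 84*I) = 1/(a - 7)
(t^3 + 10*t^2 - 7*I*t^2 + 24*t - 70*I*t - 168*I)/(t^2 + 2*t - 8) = (t^2 + t*(6 - 7*I) - 42*I)/(t - 2)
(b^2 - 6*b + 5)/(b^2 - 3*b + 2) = (b - 5)/(b - 2)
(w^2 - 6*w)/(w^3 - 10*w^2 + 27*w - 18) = w/(w^2 - 4*w + 3)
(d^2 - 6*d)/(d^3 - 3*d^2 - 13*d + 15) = d*(d - 6)/(d^3 - 3*d^2 - 13*d + 15)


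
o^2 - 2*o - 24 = (o - 6)*(o + 4)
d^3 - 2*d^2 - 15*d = d*(d - 5)*(d + 3)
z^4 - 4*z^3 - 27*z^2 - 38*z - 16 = (z - 8)*(z + 1)^2*(z + 2)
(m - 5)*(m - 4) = m^2 - 9*m + 20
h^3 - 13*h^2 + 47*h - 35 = (h - 7)*(h - 5)*(h - 1)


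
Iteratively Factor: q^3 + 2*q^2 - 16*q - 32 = (q + 4)*(q^2 - 2*q - 8) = (q - 4)*(q + 4)*(q + 2)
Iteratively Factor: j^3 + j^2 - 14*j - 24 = (j + 3)*(j^2 - 2*j - 8) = (j - 4)*(j + 3)*(j + 2)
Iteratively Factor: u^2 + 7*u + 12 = (u + 3)*(u + 4)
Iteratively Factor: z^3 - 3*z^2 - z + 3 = (z + 1)*(z^2 - 4*z + 3) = (z - 1)*(z + 1)*(z - 3)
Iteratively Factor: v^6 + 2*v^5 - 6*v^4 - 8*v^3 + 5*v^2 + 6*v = (v)*(v^5 + 2*v^4 - 6*v^3 - 8*v^2 + 5*v + 6) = v*(v - 2)*(v^4 + 4*v^3 + 2*v^2 - 4*v - 3) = v*(v - 2)*(v + 1)*(v^3 + 3*v^2 - v - 3) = v*(v - 2)*(v + 1)*(v + 3)*(v^2 - 1) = v*(v - 2)*(v - 1)*(v + 1)*(v + 3)*(v + 1)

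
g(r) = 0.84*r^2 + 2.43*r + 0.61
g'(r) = 1.68*r + 2.43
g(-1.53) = -1.14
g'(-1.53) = -0.14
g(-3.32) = 1.80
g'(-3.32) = -3.15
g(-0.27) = 0.02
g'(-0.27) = 1.98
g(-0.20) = 0.16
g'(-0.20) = 2.09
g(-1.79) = -1.05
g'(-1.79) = -0.58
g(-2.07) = -0.82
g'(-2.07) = -1.05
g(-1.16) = -1.08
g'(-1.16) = 0.48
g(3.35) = 18.18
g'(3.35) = 8.06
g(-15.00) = 153.16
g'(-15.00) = -22.77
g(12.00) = 150.73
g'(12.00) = 22.59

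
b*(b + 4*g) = b^2 + 4*b*g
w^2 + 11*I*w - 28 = (w + 4*I)*(w + 7*I)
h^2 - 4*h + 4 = (h - 2)^2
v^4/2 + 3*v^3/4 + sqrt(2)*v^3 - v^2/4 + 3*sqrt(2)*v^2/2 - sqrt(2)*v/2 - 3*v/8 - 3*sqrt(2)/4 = (v/2 + sqrt(2))*(v + 3/2)*(v - sqrt(2)/2)*(v + sqrt(2)/2)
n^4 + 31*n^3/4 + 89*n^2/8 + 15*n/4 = n*(n + 1/2)*(n + 5/4)*(n + 6)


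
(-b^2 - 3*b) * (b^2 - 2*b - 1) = -b^4 - b^3 + 7*b^2 + 3*b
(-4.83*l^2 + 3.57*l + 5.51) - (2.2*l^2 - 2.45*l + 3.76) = -7.03*l^2 + 6.02*l + 1.75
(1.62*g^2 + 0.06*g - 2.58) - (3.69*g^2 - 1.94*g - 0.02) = -2.07*g^2 + 2.0*g - 2.56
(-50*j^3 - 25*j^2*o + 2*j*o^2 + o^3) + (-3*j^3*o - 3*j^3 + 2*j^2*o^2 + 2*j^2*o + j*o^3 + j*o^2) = -3*j^3*o - 53*j^3 + 2*j^2*o^2 - 23*j^2*o + j*o^3 + 3*j*o^2 + o^3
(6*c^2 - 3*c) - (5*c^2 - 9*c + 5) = c^2 + 6*c - 5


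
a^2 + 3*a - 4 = (a - 1)*(a + 4)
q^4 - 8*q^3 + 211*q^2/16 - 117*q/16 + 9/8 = (q - 6)*(q - 1)*(q - 3/4)*(q - 1/4)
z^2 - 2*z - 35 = (z - 7)*(z + 5)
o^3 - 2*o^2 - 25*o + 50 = (o - 5)*(o - 2)*(o + 5)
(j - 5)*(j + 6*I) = j^2 - 5*j + 6*I*j - 30*I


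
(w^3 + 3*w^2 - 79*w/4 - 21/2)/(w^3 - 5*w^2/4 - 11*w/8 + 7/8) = 2*(4*w^3 + 12*w^2 - 79*w - 42)/(8*w^3 - 10*w^2 - 11*w + 7)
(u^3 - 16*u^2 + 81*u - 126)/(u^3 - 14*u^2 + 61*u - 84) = (u - 6)/(u - 4)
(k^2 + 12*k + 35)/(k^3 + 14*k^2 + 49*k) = (k + 5)/(k*(k + 7))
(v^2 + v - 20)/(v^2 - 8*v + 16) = (v + 5)/(v - 4)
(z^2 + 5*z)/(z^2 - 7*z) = (z + 5)/(z - 7)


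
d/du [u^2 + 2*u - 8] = 2*u + 2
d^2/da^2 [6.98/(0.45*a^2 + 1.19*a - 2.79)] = (-2.8269*a^2 - 7.47558*a + 6.98*(0.9*a + 1.19)*(1.8*a + 2.38) + 17.52678)/(0.45*a^2 + 1.19*a - 2.79)^3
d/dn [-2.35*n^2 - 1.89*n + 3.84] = -4.7*n - 1.89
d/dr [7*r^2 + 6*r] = 14*r + 6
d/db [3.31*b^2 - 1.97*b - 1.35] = 6.62*b - 1.97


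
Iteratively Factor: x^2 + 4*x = (x + 4)*(x)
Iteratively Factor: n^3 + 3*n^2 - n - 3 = (n + 1)*(n^2 + 2*n - 3) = (n - 1)*(n + 1)*(n + 3)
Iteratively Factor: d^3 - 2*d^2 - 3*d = (d)*(d^2 - 2*d - 3) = d*(d - 3)*(d + 1)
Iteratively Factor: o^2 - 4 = (o + 2)*(o - 2)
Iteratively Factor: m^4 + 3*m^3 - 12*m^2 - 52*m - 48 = (m - 4)*(m^3 + 7*m^2 + 16*m + 12) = (m - 4)*(m + 3)*(m^2 + 4*m + 4) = (m - 4)*(m + 2)*(m + 3)*(m + 2)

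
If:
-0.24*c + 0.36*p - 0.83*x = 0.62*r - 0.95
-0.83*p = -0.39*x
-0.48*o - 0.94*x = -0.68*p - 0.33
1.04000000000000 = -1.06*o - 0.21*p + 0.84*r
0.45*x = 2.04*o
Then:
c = -0.96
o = 0.10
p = 0.21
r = 1.42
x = 0.45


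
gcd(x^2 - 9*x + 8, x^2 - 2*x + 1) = x - 1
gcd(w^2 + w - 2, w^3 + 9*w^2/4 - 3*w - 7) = w + 2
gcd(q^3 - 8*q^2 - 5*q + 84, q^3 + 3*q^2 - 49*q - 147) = q^2 - 4*q - 21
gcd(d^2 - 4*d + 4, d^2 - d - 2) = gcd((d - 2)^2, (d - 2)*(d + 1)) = d - 2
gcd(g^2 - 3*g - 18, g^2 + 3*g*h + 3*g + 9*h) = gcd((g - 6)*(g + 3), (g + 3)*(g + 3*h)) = g + 3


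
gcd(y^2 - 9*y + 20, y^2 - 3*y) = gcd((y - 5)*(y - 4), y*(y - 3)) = 1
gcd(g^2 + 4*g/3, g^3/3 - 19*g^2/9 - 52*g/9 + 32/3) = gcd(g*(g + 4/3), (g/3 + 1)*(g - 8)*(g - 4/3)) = 1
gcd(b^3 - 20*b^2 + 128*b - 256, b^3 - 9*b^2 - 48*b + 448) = b^2 - 16*b + 64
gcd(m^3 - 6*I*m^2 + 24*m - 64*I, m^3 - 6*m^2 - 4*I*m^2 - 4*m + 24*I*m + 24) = m - 2*I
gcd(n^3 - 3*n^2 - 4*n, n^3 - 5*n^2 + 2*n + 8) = n^2 - 3*n - 4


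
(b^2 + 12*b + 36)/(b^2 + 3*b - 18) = (b + 6)/(b - 3)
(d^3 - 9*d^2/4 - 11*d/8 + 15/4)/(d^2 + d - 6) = (d^2 - d/4 - 15/8)/(d + 3)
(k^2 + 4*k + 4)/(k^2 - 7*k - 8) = (k^2 + 4*k + 4)/(k^2 - 7*k - 8)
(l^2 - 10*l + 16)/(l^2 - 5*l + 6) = (l - 8)/(l - 3)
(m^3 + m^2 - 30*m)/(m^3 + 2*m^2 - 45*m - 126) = m*(m - 5)/(m^2 - 4*m - 21)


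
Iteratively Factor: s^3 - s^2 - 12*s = (s + 3)*(s^2 - 4*s) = s*(s + 3)*(s - 4)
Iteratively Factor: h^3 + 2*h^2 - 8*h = (h)*(h^2 + 2*h - 8) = h*(h + 4)*(h - 2)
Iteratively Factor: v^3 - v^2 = (v)*(v^2 - v) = v^2*(v - 1)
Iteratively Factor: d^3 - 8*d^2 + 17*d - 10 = (d - 1)*(d^2 - 7*d + 10) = (d - 2)*(d - 1)*(d - 5)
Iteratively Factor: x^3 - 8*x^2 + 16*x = (x - 4)*(x^2 - 4*x) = x*(x - 4)*(x - 4)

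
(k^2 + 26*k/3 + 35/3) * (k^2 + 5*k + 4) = k^4 + 41*k^3/3 + 59*k^2 + 93*k + 140/3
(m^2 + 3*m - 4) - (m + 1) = m^2 + 2*m - 5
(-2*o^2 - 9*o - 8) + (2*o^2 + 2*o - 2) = -7*o - 10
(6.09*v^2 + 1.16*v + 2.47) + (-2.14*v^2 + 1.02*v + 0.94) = 3.95*v^2 + 2.18*v + 3.41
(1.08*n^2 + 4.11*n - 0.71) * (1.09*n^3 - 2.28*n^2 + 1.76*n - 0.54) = 1.1772*n^5 + 2.0175*n^4 - 8.2439*n^3 + 8.2692*n^2 - 3.469*n + 0.3834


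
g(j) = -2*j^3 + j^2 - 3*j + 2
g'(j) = -6*j^2 + 2*j - 3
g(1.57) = -7.98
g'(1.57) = -14.65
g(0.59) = 0.17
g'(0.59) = -3.91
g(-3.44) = 105.57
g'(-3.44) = -80.88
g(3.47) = -79.93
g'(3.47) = -68.31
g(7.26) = -732.39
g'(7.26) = -304.73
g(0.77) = -0.63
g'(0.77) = -5.02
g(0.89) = -1.29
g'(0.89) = -5.97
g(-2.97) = 72.13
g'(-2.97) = -61.87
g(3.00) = -52.00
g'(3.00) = -51.00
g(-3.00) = 74.00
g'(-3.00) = -63.00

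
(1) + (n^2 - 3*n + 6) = n^2 - 3*n + 7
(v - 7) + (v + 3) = 2*v - 4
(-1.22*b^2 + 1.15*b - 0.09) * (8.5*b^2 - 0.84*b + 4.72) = -10.37*b^4 + 10.7998*b^3 - 7.4894*b^2 + 5.5036*b - 0.4248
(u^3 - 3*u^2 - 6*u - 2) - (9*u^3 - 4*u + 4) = -8*u^3 - 3*u^2 - 2*u - 6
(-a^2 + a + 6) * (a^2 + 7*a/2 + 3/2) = -a^4 - 5*a^3/2 + 8*a^2 + 45*a/2 + 9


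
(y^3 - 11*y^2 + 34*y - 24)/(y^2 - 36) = (y^2 - 5*y + 4)/(y + 6)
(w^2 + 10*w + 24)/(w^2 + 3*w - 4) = (w + 6)/(w - 1)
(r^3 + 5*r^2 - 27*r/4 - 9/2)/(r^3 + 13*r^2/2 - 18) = (r + 1/2)/(r + 2)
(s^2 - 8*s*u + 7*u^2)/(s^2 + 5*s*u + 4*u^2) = (s^2 - 8*s*u + 7*u^2)/(s^2 + 5*s*u + 4*u^2)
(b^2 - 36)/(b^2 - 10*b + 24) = (b + 6)/(b - 4)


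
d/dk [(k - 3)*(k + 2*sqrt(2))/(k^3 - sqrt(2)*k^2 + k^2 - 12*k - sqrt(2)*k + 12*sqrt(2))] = (-k^2 - 4*sqrt(2)*k - 12*sqrt(2) + 4)/(k^4 - 2*sqrt(2)*k^3 + 8*k^3 - 16*sqrt(2)*k^2 + 18*k^2 - 32*sqrt(2)*k + 16*k + 32)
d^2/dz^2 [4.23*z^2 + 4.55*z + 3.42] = 8.46000000000000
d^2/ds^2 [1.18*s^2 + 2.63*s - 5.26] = 2.36000000000000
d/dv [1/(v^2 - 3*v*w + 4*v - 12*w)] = (-2*v + 3*w - 4)/(v^2 - 3*v*w + 4*v - 12*w)^2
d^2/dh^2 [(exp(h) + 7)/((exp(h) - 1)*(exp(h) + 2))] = (exp(4*h) + 27*exp(3*h) + 33*exp(2*h) + 65*exp(h) + 18)*exp(h)/(exp(6*h) + 3*exp(5*h) - 3*exp(4*h) - 11*exp(3*h) + 6*exp(2*h) + 12*exp(h) - 8)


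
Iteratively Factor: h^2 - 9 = (h - 3)*(h + 3)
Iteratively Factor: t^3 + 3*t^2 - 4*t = (t)*(t^2 + 3*t - 4) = t*(t + 4)*(t - 1)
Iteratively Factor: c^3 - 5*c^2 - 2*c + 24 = (c - 3)*(c^2 - 2*c - 8) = (c - 4)*(c - 3)*(c + 2)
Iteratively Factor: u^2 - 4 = (u - 2)*(u + 2)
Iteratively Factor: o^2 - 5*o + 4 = (o - 4)*(o - 1)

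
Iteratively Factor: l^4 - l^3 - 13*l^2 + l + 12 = (l - 4)*(l^3 + 3*l^2 - l - 3) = (l - 4)*(l - 1)*(l^2 + 4*l + 3) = (l - 4)*(l - 1)*(l + 1)*(l + 3)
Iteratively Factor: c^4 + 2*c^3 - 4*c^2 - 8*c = (c + 2)*(c^3 - 4*c) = (c + 2)^2*(c^2 - 2*c) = (c - 2)*(c + 2)^2*(c)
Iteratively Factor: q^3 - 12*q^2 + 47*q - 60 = (q - 5)*(q^2 - 7*q + 12) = (q - 5)*(q - 3)*(q - 4)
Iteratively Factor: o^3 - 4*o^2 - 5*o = (o)*(o^2 - 4*o - 5) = o*(o + 1)*(o - 5)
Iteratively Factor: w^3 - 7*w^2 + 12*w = (w - 4)*(w^2 - 3*w) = w*(w - 4)*(w - 3)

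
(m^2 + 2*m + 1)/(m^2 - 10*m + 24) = (m^2 + 2*m + 1)/(m^2 - 10*m + 24)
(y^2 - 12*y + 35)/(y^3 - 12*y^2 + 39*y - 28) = (y - 5)/(y^2 - 5*y + 4)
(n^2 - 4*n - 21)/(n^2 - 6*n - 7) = (n + 3)/(n + 1)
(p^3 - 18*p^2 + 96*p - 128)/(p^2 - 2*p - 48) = (p^2 - 10*p + 16)/(p + 6)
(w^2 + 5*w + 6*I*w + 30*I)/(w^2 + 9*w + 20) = (w + 6*I)/(w + 4)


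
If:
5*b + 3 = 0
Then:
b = -3/5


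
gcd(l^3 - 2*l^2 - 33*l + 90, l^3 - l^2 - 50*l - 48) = l + 6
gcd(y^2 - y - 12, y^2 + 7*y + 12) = y + 3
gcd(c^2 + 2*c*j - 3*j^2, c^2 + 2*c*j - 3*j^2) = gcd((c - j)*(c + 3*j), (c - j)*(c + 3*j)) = c^2 + 2*c*j - 3*j^2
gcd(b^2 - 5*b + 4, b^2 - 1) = b - 1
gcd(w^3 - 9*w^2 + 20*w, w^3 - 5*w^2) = w^2 - 5*w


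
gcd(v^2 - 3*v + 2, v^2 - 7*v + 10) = v - 2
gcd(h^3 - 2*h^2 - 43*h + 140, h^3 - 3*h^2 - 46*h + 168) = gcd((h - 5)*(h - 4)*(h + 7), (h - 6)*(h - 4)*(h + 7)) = h^2 + 3*h - 28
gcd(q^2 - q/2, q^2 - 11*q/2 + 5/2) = q - 1/2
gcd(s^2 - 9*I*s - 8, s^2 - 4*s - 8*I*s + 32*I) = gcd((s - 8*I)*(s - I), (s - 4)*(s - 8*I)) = s - 8*I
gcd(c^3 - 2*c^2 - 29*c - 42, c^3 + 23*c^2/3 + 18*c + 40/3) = c + 2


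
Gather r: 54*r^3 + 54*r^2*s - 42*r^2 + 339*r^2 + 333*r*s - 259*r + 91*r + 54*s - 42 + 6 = 54*r^3 + r^2*(54*s + 297) + r*(333*s - 168) + 54*s - 36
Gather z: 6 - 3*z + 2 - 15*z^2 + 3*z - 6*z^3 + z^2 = -6*z^3 - 14*z^2 + 8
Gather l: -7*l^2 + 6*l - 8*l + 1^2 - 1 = -7*l^2 - 2*l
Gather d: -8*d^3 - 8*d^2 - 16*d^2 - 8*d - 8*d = -8*d^3 - 24*d^2 - 16*d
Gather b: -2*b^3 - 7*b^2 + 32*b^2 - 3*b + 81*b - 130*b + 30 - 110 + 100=-2*b^3 + 25*b^2 - 52*b + 20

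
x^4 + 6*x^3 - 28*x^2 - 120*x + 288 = (x - 4)*(x - 2)*(x + 6)^2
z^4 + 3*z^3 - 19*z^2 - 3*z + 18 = (z - 3)*(z - 1)*(z + 1)*(z + 6)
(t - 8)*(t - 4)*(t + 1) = t^3 - 11*t^2 + 20*t + 32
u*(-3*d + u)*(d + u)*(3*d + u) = -9*d^3*u - 9*d^2*u^2 + d*u^3 + u^4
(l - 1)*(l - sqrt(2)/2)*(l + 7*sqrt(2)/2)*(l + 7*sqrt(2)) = l^4 - l^3 + 10*sqrt(2)*l^3 - 10*sqrt(2)*l^2 + 77*l^2/2 - 77*l/2 - 49*sqrt(2)*l/2 + 49*sqrt(2)/2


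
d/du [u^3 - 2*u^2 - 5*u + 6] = 3*u^2 - 4*u - 5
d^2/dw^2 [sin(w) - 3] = -sin(w)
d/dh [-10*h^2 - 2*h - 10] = -20*h - 2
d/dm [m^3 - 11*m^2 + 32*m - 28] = 3*m^2 - 22*m + 32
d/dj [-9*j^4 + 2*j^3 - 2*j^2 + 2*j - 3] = -36*j^3 + 6*j^2 - 4*j + 2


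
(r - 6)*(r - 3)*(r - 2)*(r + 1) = r^4 - 10*r^3 + 25*r^2 - 36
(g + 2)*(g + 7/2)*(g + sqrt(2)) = g^3 + sqrt(2)*g^2 + 11*g^2/2 + 7*g + 11*sqrt(2)*g/2 + 7*sqrt(2)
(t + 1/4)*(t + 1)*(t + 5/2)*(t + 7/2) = t^4 + 29*t^3/4 + 33*t^2/2 + 199*t/16 + 35/16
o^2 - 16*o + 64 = (o - 8)^2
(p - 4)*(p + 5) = p^2 + p - 20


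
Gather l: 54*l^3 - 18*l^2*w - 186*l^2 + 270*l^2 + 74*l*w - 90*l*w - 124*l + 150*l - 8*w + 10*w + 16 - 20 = 54*l^3 + l^2*(84 - 18*w) + l*(26 - 16*w) + 2*w - 4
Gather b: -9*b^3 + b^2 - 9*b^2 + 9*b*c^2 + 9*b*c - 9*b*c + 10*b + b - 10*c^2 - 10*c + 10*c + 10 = -9*b^3 - 8*b^2 + b*(9*c^2 + 11) - 10*c^2 + 10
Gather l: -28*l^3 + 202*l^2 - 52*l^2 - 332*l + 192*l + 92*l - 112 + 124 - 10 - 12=-28*l^3 + 150*l^2 - 48*l - 10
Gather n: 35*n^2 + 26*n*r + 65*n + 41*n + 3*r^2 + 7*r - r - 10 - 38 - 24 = 35*n^2 + n*(26*r + 106) + 3*r^2 + 6*r - 72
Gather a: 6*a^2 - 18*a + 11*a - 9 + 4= 6*a^2 - 7*a - 5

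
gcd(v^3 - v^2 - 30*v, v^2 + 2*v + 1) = 1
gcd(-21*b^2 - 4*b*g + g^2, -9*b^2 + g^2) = 3*b + g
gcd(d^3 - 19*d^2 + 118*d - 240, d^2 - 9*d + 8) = d - 8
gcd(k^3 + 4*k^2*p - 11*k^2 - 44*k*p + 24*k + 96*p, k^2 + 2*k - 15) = k - 3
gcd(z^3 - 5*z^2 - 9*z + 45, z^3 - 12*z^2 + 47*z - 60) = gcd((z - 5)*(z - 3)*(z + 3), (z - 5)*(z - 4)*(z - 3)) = z^2 - 8*z + 15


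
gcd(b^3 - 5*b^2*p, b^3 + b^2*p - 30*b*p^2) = -b^2 + 5*b*p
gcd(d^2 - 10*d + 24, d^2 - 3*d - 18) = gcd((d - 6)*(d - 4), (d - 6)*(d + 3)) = d - 6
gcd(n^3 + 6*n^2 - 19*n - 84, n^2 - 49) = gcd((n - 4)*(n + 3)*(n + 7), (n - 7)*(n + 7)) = n + 7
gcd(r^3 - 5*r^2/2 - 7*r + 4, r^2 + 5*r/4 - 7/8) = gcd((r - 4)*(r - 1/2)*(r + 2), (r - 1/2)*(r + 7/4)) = r - 1/2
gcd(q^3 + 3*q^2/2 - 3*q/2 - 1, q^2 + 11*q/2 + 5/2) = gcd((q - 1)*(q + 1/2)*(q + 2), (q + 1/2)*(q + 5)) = q + 1/2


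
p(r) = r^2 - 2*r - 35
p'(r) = 2*r - 2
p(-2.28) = -25.24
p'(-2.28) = -6.56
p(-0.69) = -33.14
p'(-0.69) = -3.38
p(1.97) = -35.06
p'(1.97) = 1.94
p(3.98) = -27.12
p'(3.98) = 5.96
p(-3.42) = -16.46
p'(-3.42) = -8.84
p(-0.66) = -33.24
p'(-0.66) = -3.32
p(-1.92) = -27.47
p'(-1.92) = -5.84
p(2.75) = -32.94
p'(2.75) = 3.50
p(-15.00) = 220.00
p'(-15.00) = -32.00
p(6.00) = -11.00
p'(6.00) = 10.00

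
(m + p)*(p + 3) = m*p + 3*m + p^2 + 3*p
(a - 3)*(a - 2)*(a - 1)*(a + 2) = a^4 - 4*a^3 - a^2 + 16*a - 12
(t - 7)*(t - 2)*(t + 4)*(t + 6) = t^4 + t^3 - 52*t^2 - 76*t + 336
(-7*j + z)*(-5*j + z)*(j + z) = 35*j^3 + 23*j^2*z - 11*j*z^2 + z^3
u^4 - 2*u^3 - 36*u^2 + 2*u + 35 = (u - 7)*(u - 1)*(u + 1)*(u + 5)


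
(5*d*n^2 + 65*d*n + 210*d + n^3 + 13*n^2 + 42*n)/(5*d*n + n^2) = n + 13 + 42/n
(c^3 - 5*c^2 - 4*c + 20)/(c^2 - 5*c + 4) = (c^3 - 5*c^2 - 4*c + 20)/(c^2 - 5*c + 4)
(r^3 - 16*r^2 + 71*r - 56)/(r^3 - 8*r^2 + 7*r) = (r - 8)/r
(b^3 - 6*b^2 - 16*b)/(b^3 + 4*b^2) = (b^2 - 6*b - 16)/(b*(b + 4))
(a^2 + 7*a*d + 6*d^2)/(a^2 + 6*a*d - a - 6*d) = (a + d)/(a - 1)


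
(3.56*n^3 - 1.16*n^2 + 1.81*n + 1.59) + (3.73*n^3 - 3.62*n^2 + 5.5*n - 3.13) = 7.29*n^3 - 4.78*n^2 + 7.31*n - 1.54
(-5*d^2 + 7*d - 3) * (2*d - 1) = -10*d^3 + 19*d^2 - 13*d + 3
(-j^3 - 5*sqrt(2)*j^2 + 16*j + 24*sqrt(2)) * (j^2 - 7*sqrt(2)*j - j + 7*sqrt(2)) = -j^5 + j^4 + 2*sqrt(2)*j^4 - 2*sqrt(2)*j^3 + 86*j^3 - 88*sqrt(2)*j^2 - 86*j^2 - 336*j + 88*sqrt(2)*j + 336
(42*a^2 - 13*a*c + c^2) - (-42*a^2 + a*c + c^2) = 84*a^2 - 14*a*c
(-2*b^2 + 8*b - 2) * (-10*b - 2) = 20*b^3 - 76*b^2 + 4*b + 4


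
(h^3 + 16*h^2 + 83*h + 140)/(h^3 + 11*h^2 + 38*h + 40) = (h + 7)/(h + 2)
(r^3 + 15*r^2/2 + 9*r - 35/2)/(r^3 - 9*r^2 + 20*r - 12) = (2*r^2 + 17*r + 35)/(2*(r^2 - 8*r + 12))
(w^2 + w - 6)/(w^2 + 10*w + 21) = (w - 2)/(w + 7)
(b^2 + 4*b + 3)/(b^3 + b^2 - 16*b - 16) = (b + 3)/(b^2 - 16)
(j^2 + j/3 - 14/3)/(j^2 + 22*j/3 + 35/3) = (j - 2)/(j + 5)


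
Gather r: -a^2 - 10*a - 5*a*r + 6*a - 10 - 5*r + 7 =-a^2 - 4*a + r*(-5*a - 5) - 3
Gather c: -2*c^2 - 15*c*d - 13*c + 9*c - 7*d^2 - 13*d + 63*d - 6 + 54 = -2*c^2 + c*(-15*d - 4) - 7*d^2 + 50*d + 48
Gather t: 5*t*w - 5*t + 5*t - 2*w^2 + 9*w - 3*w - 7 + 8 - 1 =5*t*w - 2*w^2 + 6*w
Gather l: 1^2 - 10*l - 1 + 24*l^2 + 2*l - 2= 24*l^2 - 8*l - 2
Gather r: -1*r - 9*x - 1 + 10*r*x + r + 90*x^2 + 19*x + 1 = 10*r*x + 90*x^2 + 10*x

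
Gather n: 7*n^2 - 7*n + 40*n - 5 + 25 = 7*n^2 + 33*n + 20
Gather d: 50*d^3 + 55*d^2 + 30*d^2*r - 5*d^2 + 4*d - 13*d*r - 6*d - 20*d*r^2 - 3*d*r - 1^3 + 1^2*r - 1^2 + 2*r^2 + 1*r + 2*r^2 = 50*d^3 + d^2*(30*r + 50) + d*(-20*r^2 - 16*r - 2) + 4*r^2 + 2*r - 2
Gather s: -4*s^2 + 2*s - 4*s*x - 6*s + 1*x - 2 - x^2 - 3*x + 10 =-4*s^2 + s*(-4*x - 4) - x^2 - 2*x + 8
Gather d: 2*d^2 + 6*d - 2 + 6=2*d^2 + 6*d + 4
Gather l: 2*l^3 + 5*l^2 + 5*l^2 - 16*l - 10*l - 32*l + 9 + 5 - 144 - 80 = 2*l^3 + 10*l^2 - 58*l - 210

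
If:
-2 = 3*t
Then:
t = -2/3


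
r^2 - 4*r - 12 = (r - 6)*(r + 2)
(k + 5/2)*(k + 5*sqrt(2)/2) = k^2 + 5*k/2 + 5*sqrt(2)*k/2 + 25*sqrt(2)/4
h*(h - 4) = h^2 - 4*h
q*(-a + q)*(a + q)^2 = -a^3*q - a^2*q^2 + a*q^3 + q^4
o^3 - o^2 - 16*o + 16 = (o - 4)*(o - 1)*(o + 4)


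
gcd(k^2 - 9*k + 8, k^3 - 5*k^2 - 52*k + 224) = k - 8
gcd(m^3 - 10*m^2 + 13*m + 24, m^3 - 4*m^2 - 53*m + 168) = m^2 - 11*m + 24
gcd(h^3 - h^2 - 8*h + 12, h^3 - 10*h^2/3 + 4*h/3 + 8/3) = h^2 - 4*h + 4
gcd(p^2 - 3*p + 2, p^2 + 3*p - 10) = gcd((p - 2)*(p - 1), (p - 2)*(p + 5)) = p - 2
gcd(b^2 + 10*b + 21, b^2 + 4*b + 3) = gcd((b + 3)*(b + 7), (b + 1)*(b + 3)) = b + 3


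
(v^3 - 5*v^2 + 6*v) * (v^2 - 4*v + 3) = v^5 - 9*v^4 + 29*v^3 - 39*v^2 + 18*v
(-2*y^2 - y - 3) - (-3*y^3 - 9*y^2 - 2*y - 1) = 3*y^3 + 7*y^2 + y - 2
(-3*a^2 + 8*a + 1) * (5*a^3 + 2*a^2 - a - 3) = -15*a^5 + 34*a^4 + 24*a^3 + 3*a^2 - 25*a - 3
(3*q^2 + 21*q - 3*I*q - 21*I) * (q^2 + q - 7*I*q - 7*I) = 3*q^4 + 24*q^3 - 24*I*q^3 - 192*I*q^2 - 168*q - 168*I*q - 147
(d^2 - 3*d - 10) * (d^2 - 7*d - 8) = d^4 - 10*d^3 + 3*d^2 + 94*d + 80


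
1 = 1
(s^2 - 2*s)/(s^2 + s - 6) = s/(s + 3)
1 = 1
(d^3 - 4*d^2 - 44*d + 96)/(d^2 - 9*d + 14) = (d^2 - 2*d - 48)/(d - 7)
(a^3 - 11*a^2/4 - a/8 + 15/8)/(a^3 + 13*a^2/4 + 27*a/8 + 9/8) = (2*a^2 - 7*a + 5)/(2*a^2 + 5*a + 3)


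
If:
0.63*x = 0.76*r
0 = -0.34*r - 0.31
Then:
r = -0.91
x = -1.10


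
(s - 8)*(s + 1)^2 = s^3 - 6*s^2 - 15*s - 8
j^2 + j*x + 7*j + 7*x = (j + 7)*(j + x)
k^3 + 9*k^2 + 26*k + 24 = (k + 2)*(k + 3)*(k + 4)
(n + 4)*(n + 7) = n^2 + 11*n + 28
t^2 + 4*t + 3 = (t + 1)*(t + 3)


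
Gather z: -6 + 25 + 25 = 44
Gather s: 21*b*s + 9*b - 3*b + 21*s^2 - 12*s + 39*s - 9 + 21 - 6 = 6*b + 21*s^2 + s*(21*b + 27) + 6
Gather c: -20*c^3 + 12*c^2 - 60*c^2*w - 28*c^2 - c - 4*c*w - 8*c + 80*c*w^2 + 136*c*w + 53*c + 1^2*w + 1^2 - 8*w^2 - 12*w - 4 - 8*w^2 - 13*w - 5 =-20*c^3 + c^2*(-60*w - 16) + c*(80*w^2 + 132*w + 44) - 16*w^2 - 24*w - 8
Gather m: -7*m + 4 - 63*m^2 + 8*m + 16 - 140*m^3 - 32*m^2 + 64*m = -140*m^3 - 95*m^2 + 65*m + 20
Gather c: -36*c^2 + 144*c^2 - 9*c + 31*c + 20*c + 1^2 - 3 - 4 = 108*c^2 + 42*c - 6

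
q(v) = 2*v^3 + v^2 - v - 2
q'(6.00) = 227.00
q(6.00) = 460.00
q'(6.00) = 227.00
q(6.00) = 460.00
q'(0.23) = -0.22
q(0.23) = -2.15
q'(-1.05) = 3.52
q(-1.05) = -2.16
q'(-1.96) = 18.13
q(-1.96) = -11.26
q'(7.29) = 332.44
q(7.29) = 818.70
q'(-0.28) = -1.09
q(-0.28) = -1.69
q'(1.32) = 12.09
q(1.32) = 3.02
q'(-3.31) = 58.12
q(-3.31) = -60.26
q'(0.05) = -0.88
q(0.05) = -2.05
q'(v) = 6*v^2 + 2*v - 1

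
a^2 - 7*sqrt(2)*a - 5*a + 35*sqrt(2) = (a - 5)*(a - 7*sqrt(2))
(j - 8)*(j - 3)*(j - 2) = j^3 - 13*j^2 + 46*j - 48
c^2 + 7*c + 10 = (c + 2)*(c + 5)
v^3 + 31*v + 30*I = (v - 6*I)*(v + I)*(v + 5*I)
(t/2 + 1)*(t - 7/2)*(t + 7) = t^3/2 + 11*t^2/4 - 35*t/4 - 49/2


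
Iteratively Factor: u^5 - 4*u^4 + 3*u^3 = (u - 1)*(u^4 - 3*u^3) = u*(u - 1)*(u^3 - 3*u^2) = u^2*(u - 1)*(u^2 - 3*u) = u^2*(u - 3)*(u - 1)*(u)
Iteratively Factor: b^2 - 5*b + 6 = (b - 3)*(b - 2)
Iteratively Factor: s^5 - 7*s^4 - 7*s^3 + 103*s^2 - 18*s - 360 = (s - 5)*(s^4 - 2*s^3 - 17*s^2 + 18*s + 72) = (s - 5)*(s - 4)*(s^3 + 2*s^2 - 9*s - 18) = (s - 5)*(s - 4)*(s + 3)*(s^2 - s - 6) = (s - 5)*(s - 4)*(s - 3)*(s + 3)*(s + 2)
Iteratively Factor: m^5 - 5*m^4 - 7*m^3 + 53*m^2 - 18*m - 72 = (m + 3)*(m^4 - 8*m^3 + 17*m^2 + 2*m - 24) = (m - 4)*(m + 3)*(m^3 - 4*m^2 + m + 6) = (m - 4)*(m + 1)*(m + 3)*(m^2 - 5*m + 6) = (m - 4)*(m - 2)*(m + 1)*(m + 3)*(m - 3)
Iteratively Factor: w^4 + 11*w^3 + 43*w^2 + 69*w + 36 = (w + 4)*(w^3 + 7*w^2 + 15*w + 9) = (w + 3)*(w + 4)*(w^2 + 4*w + 3) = (w + 3)^2*(w + 4)*(w + 1)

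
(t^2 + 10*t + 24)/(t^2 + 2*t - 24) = (t + 4)/(t - 4)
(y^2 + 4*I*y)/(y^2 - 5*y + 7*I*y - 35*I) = y*(y + 4*I)/(y^2 + y*(-5 + 7*I) - 35*I)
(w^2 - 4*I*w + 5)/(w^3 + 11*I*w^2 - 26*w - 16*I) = (w - 5*I)/(w^2 + 10*I*w - 16)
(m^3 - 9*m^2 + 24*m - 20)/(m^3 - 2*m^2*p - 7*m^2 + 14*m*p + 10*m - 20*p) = (2 - m)/(-m + 2*p)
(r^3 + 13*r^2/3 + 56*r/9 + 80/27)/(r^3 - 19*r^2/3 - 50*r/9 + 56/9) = (9*r^2 + 27*r + 20)/(3*(3*r^2 - 23*r + 14))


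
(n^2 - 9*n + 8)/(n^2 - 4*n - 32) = (n - 1)/(n + 4)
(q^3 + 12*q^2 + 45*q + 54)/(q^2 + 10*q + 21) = (q^2 + 9*q + 18)/(q + 7)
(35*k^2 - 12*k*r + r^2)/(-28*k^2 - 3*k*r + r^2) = (-5*k + r)/(4*k + r)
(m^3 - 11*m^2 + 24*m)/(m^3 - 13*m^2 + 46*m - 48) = m/(m - 2)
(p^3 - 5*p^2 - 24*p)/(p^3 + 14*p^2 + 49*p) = (p^2 - 5*p - 24)/(p^2 + 14*p + 49)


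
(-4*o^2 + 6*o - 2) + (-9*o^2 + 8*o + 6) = -13*o^2 + 14*o + 4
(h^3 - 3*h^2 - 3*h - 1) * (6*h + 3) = 6*h^4 - 15*h^3 - 27*h^2 - 15*h - 3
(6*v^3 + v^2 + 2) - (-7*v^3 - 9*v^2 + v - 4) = 13*v^3 + 10*v^2 - v + 6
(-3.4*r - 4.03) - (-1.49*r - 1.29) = -1.91*r - 2.74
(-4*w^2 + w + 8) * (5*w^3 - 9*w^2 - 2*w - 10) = -20*w^5 + 41*w^4 + 39*w^3 - 34*w^2 - 26*w - 80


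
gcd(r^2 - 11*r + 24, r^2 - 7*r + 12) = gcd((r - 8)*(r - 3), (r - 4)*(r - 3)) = r - 3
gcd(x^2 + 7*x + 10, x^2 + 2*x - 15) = x + 5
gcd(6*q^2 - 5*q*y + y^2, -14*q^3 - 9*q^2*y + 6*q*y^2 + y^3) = -2*q + y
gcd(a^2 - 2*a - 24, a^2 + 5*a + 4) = a + 4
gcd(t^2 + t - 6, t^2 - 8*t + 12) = t - 2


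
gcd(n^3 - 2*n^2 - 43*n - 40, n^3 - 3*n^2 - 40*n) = n^2 - 3*n - 40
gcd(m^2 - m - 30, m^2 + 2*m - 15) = m + 5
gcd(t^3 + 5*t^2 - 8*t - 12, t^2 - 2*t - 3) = t + 1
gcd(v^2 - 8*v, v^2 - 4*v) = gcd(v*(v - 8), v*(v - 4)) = v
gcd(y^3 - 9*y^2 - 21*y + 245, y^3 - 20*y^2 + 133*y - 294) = y^2 - 14*y + 49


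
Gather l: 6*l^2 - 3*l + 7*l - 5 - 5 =6*l^2 + 4*l - 10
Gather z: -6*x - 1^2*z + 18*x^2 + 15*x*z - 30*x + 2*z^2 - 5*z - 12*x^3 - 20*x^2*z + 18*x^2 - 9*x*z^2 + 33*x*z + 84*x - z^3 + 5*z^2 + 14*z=-12*x^3 + 36*x^2 + 48*x - z^3 + z^2*(7 - 9*x) + z*(-20*x^2 + 48*x + 8)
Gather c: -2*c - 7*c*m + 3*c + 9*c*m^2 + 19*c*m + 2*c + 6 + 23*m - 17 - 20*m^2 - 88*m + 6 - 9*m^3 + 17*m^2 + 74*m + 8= c*(9*m^2 + 12*m + 3) - 9*m^3 - 3*m^2 + 9*m + 3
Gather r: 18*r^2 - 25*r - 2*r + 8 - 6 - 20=18*r^2 - 27*r - 18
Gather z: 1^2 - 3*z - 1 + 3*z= 0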